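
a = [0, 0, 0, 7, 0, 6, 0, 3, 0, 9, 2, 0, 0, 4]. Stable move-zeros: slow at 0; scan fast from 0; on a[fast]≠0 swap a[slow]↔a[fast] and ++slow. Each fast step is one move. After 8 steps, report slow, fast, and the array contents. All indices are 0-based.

slow=0 fast=0: a[fast]=0, fast++
slow=0 fast=1: a[fast]=0, fast++
slow=0 fast=2: a[fast]=0, fast++
slow=0 fast=3: a[fast]=7≠0 swap→a[0]=7, slow++,fast++
slow=1 fast=4: a[fast]=0, fast++
slow=1 fast=5: a[fast]=6≠0 swap→a[1]=6, slow++,fast++
slow=2 fast=6: a[fast]=0, fast++
slow=2 fast=7: a[fast]=3≠0 swap→a[2]=3, slow++,fast++

slow=3, fast=8, a=[7, 6, 3, 0, 0, 0, 0, 0, 0, 9, 2, 0, 0, 4]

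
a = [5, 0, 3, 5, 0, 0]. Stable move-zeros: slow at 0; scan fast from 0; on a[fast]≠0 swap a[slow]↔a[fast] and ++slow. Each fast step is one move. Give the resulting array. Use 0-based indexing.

(s=0,f=0) a[fast]=5≠0 swap→a[0]=5 → slow++,fast++
(s=1,f=1) a[fast]=0 → fast++
(s=1,f=2) a[fast]=3≠0 swap→a[1]=3 → slow++,fast++
(s=2,f=3) a[fast]=5≠0 swap→a[2]=5 → slow++,fast++
(s=3,f=4) a[fast]=0 → fast++
(s=3,f=5) a[fast]=0 → fast++

[5, 3, 5, 0, 0, 0]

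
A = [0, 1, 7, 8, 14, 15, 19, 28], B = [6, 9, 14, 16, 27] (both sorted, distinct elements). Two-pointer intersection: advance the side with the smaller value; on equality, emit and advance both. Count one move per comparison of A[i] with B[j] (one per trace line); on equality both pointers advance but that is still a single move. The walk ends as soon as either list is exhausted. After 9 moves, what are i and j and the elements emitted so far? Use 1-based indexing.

[i=1,j=1] 0<6 → i++
[i=2,j=1] 1<6 → i++
[i=3,j=1] 7>6 → j++
[i=3,j=2] 7<9 → i++
[i=4,j=2] 8<9 → i++
[i=5,j=2] 14>9 → j++
[i=5,j=3] 14==14 emit → i++,j++
[i=6,j=4] 15<16 → i++
[i=7,j=4] 19>16 → j++

i=7, j=5, emitted=[14]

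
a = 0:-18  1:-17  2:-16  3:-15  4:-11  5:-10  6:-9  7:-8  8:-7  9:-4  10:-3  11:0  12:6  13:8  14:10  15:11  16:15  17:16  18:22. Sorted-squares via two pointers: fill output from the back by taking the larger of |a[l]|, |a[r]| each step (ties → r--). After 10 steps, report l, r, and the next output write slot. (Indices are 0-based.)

l=0 r=18: |-18|<=|22| out[18]=484, r--
l=0 r=17: |-18|>|16| out[17]=324, l++
l=1 r=17: |-17|>|16| out[16]=289, l++
l=2 r=17: |-16|<=|16| out[15]=256, r--
l=2 r=16: |-16|>|15| out[14]=256, l++
l=3 r=16: |-15|<=|15| out[13]=225, r--
l=3 r=15: |-15|>|11| out[12]=225, l++
l=4 r=15: |-11|<=|11| out[11]=121, r--
l=4 r=14: |-11|>|10| out[10]=121, l++
l=5 r=14: |-10|<=|10| out[9]=100, r--

l=5, r=13, next write slot=8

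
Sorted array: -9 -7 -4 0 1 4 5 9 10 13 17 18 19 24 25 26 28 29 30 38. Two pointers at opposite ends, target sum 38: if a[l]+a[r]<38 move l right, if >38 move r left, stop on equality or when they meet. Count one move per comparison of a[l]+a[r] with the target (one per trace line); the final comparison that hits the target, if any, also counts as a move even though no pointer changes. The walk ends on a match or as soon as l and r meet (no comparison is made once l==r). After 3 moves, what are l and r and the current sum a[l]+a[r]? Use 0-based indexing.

l=3, r=19, sum=38

l=0 r=19: -9+38=29 <38, l++
l=1 r=19: -7+38=31 <38, l++
l=2 r=19: -4+38=34 <38, l++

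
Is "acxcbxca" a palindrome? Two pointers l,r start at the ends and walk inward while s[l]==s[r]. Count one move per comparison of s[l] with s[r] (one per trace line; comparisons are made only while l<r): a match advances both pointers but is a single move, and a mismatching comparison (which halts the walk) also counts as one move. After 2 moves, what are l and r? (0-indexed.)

l=2, r=5

[0,7] 'a'=='a' → l++,r--
[1,6] 'c'=='c' → l++,r--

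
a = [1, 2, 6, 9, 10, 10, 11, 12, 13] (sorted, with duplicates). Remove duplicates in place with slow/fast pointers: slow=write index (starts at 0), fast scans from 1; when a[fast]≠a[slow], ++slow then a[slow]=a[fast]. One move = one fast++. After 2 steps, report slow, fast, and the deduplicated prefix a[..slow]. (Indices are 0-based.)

slow=2, fast=3, prefix=[1, 2, 6]

slow=0 fast=1: a[fast]=2≠a[slow]=1 write a[1]=2, slow++,fast++
slow=1 fast=2: a[fast]=6≠a[slow]=2 write a[2]=6, slow++,fast++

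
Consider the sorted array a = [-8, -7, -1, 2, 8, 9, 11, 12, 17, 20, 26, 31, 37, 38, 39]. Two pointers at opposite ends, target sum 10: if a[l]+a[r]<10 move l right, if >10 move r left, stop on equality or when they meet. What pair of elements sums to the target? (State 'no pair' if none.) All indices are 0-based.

[0,14] -8+39=31 >10 → r--
[0,13] -8+38=30 >10 → r--
[0,12] -8+37=29 >10 → r--
[0,11] -8+31=23 >10 → r--
[0,10] -8+26=18 >10 → r--
[0,9] -8+20=12 >10 → r--
[0,8] -8+17=9 <10 → l++
[1,8] -7+17=10 → found

(-7, 17)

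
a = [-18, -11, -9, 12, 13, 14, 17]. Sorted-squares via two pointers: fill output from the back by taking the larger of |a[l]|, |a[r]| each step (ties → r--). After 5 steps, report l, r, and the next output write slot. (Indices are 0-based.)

l=1, r=2, next write slot=1

l=0 r=6: |-18|>|17| out[6]=324, l++
l=1 r=6: |-11|<=|17| out[5]=289, r--
l=1 r=5: |-11|<=|14| out[4]=196, r--
l=1 r=4: |-11|<=|13| out[3]=169, r--
l=1 r=3: |-11|<=|12| out[2]=144, r--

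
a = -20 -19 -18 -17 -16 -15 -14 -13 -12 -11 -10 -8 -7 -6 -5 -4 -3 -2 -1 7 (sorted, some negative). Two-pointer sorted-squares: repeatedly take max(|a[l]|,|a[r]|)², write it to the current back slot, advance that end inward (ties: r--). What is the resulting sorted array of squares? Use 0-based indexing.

[1, 4, 9, 16, 25, 36, 49, 49, 64, 100, 121, 144, 169, 196, 225, 256, 289, 324, 361, 400]

l=0 r=19: |-20|>|7| out[19]=400, l++
l=1 r=19: |-19|>|7| out[18]=361, l++
l=2 r=19: |-18|>|7| out[17]=324, l++
l=3 r=19: |-17|>|7| out[16]=289, l++
l=4 r=19: |-16|>|7| out[15]=256, l++
l=5 r=19: |-15|>|7| out[14]=225, l++
l=6 r=19: |-14|>|7| out[13]=196, l++
l=7 r=19: |-13|>|7| out[12]=169, l++
l=8 r=19: |-12|>|7| out[11]=144, l++
l=9 r=19: |-11|>|7| out[10]=121, l++
l=10 r=19: |-10|>|7| out[9]=100, l++
l=11 r=19: |-8|>|7| out[8]=64, l++
l=12 r=19: |-7|<=|7| out[7]=49, r--
l=12 r=18: |-7|>|-1| out[6]=49, l++
l=13 r=18: |-6|>|-1| out[5]=36, l++
l=14 r=18: |-5|>|-1| out[4]=25, l++
l=15 r=18: |-4|>|-1| out[3]=16, l++
l=16 r=18: |-3|>|-1| out[2]=9, l++
l=17 r=18: |-2|>|-1| out[1]=4, l++
l=18 r=18: |-1|<=|-1| out[0]=1, r--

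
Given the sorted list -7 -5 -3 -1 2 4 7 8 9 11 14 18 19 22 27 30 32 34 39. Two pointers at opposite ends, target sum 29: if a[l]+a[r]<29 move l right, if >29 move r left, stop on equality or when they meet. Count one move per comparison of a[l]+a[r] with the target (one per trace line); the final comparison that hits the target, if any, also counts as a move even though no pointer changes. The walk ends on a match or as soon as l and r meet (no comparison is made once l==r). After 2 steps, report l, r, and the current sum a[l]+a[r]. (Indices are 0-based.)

l=0 r=18: -7+39=32 >29, r--
l=0 r=17: -7+34=27 <29, l++

l=1, r=17, sum=29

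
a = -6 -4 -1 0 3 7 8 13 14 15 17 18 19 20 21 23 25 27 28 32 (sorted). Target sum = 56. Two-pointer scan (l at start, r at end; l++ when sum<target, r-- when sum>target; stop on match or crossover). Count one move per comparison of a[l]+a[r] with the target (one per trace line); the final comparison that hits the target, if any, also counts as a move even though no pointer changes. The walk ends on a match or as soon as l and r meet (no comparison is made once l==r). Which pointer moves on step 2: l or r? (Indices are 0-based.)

l

l=0 r=19: -6+32=26 <56, l++
l=1 r=19: -4+32=28 <56, l++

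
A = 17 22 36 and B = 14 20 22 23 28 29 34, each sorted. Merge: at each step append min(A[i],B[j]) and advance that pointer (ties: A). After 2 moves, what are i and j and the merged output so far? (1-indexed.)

[i=1,j=1] A[i]=17>B[j]=14 take 14 → j++
[i=1,j=2] A[i]=17<=B[j]=20 take 17 → i++

i=2, j=2, merged so far=[14, 17]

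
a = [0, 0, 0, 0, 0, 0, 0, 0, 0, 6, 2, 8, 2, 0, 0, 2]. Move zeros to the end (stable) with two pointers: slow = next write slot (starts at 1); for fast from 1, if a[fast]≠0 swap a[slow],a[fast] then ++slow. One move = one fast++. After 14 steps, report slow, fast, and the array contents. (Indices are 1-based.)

slow=5, fast=15, a=[6, 2, 8, 2, 0, 0, 0, 0, 0, 0, 0, 0, 0, 0, 0, 2]

(s=1,f=1) a[fast]=0 → fast++
(s=1,f=2) a[fast]=0 → fast++
(s=1,f=3) a[fast]=0 → fast++
(s=1,f=4) a[fast]=0 → fast++
(s=1,f=5) a[fast]=0 → fast++
(s=1,f=6) a[fast]=0 → fast++
(s=1,f=7) a[fast]=0 → fast++
(s=1,f=8) a[fast]=0 → fast++
(s=1,f=9) a[fast]=0 → fast++
(s=1,f=10) a[fast]=6≠0 swap→a[1]=6 → slow++,fast++
(s=2,f=11) a[fast]=2≠0 swap→a[2]=2 → slow++,fast++
(s=3,f=12) a[fast]=8≠0 swap→a[3]=8 → slow++,fast++
(s=4,f=13) a[fast]=2≠0 swap→a[4]=2 → slow++,fast++
(s=5,f=14) a[fast]=0 → fast++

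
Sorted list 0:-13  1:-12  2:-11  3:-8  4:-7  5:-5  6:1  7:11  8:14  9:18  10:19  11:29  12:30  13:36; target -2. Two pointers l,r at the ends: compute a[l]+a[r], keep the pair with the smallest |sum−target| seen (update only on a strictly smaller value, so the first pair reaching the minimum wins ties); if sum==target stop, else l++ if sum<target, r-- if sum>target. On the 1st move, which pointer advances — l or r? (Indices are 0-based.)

r

l=0 r=13: -13+36=23 d=25 *, r--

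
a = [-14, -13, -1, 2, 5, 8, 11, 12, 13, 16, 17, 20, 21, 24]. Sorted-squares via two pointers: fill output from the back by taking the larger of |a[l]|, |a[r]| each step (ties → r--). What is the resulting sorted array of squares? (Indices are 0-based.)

[1, 4, 25, 64, 121, 144, 169, 169, 196, 256, 289, 400, 441, 576]

[0,13] |-14|<=|24| out[13]=576 → r--
[0,12] |-14|<=|21| out[12]=441 → r--
[0,11] |-14|<=|20| out[11]=400 → r--
[0,10] |-14|<=|17| out[10]=289 → r--
[0,9] |-14|<=|16| out[9]=256 → r--
[0,8] |-14|>|13| out[8]=196 → l++
[1,8] |-13|<=|13| out[7]=169 → r--
[1,7] |-13|>|12| out[6]=169 → l++
[2,7] |-1|<=|12| out[5]=144 → r--
[2,6] |-1|<=|11| out[4]=121 → r--
[2,5] |-1|<=|8| out[3]=64 → r--
[2,4] |-1|<=|5| out[2]=25 → r--
[2,3] |-1|<=|2| out[1]=4 → r--
[2,2] |-1|<=|-1| out[0]=1 → r--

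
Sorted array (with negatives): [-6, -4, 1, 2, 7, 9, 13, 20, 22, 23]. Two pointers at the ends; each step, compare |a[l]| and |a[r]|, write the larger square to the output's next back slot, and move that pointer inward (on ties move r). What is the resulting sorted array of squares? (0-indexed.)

[1, 4, 16, 36, 49, 81, 169, 400, 484, 529]

l=0 r=9: |-6|<=|23| out[9]=529, r--
l=0 r=8: |-6|<=|22| out[8]=484, r--
l=0 r=7: |-6|<=|20| out[7]=400, r--
l=0 r=6: |-6|<=|13| out[6]=169, r--
l=0 r=5: |-6|<=|9| out[5]=81, r--
l=0 r=4: |-6|<=|7| out[4]=49, r--
l=0 r=3: |-6|>|2| out[3]=36, l++
l=1 r=3: |-4|>|2| out[2]=16, l++
l=2 r=3: |1|<=|2| out[1]=4, r--
l=2 r=2: |1|<=|1| out[0]=1, r--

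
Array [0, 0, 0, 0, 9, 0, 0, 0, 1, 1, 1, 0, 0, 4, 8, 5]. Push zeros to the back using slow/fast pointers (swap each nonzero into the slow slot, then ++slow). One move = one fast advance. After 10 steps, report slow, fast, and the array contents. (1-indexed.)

slow=4, fast=11, a=[9, 1, 1, 0, 0, 0, 0, 0, 0, 0, 1, 0, 0, 4, 8, 5]

(s=1,f=1) a[fast]=0 → fast++
(s=1,f=2) a[fast]=0 → fast++
(s=1,f=3) a[fast]=0 → fast++
(s=1,f=4) a[fast]=0 → fast++
(s=1,f=5) a[fast]=9≠0 swap→a[1]=9 → slow++,fast++
(s=2,f=6) a[fast]=0 → fast++
(s=2,f=7) a[fast]=0 → fast++
(s=2,f=8) a[fast]=0 → fast++
(s=2,f=9) a[fast]=1≠0 swap→a[2]=1 → slow++,fast++
(s=3,f=10) a[fast]=1≠0 swap→a[3]=1 → slow++,fast++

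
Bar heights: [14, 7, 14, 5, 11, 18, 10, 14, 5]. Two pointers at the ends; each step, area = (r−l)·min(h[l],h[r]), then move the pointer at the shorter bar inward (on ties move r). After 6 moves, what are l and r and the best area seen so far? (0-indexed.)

l=3, r=5, best area=98

l=0 r=8: min(14,5)*8=40 best=40 *, r--
l=0 r=7: min(14,14)*7=98 best=98 *, r--
l=0 r=6: min(14,10)*6=60 best=98, r--
l=0 r=5: min(14,18)*5=70 best=98, l++
l=1 r=5: min(7,18)*4=28 best=98, l++
l=2 r=5: min(14,18)*3=42 best=98, l++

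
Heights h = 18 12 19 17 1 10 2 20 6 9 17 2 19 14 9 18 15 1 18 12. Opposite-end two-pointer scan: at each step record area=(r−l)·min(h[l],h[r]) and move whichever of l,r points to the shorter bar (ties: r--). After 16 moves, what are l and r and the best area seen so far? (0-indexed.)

l=4, r=7, best area=324

[0,19] min(18,12)*19=228 best=228 * → r--
[0,18] min(18,18)*18=324 best=324 * → r--
[0,17] min(18,1)*17=17 best=324 → r--
[0,16] min(18,15)*16=240 best=324 → r--
[0,15] min(18,18)*15=270 best=324 → r--
[0,14] min(18,9)*14=126 best=324 → r--
[0,13] min(18,14)*13=182 best=324 → r--
[0,12] min(18,19)*12=216 best=324 → l++
[1,12] min(12,19)*11=132 best=324 → l++
[2,12] min(19,19)*10=190 best=324 → r--
[2,11] min(19,2)*9=18 best=324 → r--
[2,10] min(19,17)*8=136 best=324 → r--
[2,9] min(19,9)*7=63 best=324 → r--
[2,8] min(19,6)*6=36 best=324 → r--
[2,7] min(19,20)*5=95 best=324 → l++
[3,7] min(17,20)*4=68 best=324 → l++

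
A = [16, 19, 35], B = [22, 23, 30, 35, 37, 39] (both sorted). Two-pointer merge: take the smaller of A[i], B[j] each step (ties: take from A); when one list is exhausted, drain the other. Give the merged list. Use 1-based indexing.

i=1 j=1: A[i]=16<=B[j]=22 take 16, i++
i=2 j=1: A[i]=19<=B[j]=22 take 19, i++
i=3 j=1: A[i]=35>B[j]=22 take 22, j++
i=3 j=2: A[i]=35>B[j]=23 take 23, j++
i=3 j=3: A[i]=35>B[j]=30 take 30, j++
i=3 j=4: A[i]=35<=B[j]=35 take 35, i++
i=4 j=4: A done, take B[j]=35, j++
i=4 j=5: A done, take B[j]=37, j++
i=4 j=6: A done, take B[j]=39, j++

[16, 19, 22, 23, 30, 35, 35, 37, 39]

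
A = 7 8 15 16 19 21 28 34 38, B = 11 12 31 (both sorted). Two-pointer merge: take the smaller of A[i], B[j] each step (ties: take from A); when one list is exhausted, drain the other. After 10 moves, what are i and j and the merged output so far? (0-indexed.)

i=0 j=0: A[i]=7<=B[j]=11 take 7, i++
i=1 j=0: A[i]=8<=B[j]=11 take 8, i++
i=2 j=0: A[i]=15>B[j]=11 take 11, j++
i=2 j=1: A[i]=15>B[j]=12 take 12, j++
i=2 j=2: A[i]=15<=B[j]=31 take 15, i++
i=3 j=2: A[i]=16<=B[j]=31 take 16, i++
i=4 j=2: A[i]=19<=B[j]=31 take 19, i++
i=5 j=2: A[i]=21<=B[j]=31 take 21, i++
i=6 j=2: A[i]=28<=B[j]=31 take 28, i++
i=7 j=2: A[i]=34>B[j]=31 take 31, j++

i=7, j=3, merged so far=[7, 8, 11, 12, 15, 16, 19, 21, 28, 31]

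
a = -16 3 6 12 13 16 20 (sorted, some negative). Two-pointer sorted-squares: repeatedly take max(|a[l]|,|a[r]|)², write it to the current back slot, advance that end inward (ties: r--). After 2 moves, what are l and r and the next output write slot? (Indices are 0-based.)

l=0, r=4, next write slot=4

l=0 r=6: |-16|<=|20| out[6]=400, r--
l=0 r=5: |-16|<=|16| out[5]=256, r--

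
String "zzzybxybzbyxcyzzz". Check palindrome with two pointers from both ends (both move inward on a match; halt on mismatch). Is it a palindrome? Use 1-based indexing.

[1,17] 'z'=='z' → l++,r--
[2,16] 'z'=='z' → l++,r--
[3,15] 'z'=='z' → l++,r--
[4,14] 'y'=='y' → l++,r--
[5,13] 'b'!='c' → stop

not a palindrome (mismatch at 5,13)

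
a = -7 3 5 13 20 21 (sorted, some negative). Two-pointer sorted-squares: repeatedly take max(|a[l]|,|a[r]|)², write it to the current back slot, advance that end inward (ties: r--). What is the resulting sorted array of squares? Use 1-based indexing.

[1,6] |-7|<=|21| out[6]=441 → r--
[1,5] |-7|<=|20| out[5]=400 → r--
[1,4] |-7|<=|13| out[4]=169 → r--
[1,3] |-7|>|5| out[3]=49 → l++
[2,3] |3|<=|5| out[2]=25 → r--
[2,2] |3|<=|3| out[1]=9 → r--

[9, 25, 49, 169, 400, 441]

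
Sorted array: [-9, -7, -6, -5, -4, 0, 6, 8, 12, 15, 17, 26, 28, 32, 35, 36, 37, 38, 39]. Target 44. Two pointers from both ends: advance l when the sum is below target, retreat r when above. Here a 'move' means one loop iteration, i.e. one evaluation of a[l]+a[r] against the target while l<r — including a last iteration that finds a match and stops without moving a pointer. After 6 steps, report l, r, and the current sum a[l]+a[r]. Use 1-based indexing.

l=1 r=19: -9+39=30 <44, l++
l=2 r=19: -7+39=32 <44, l++
l=3 r=19: -6+39=33 <44, l++
l=4 r=19: -5+39=34 <44, l++
l=5 r=19: -4+39=35 <44, l++
l=6 r=19: 0+39=39 <44, l++

l=7, r=19, sum=45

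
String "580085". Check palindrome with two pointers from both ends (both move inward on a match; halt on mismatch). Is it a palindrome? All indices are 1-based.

l=1 r=6: '5'=='5', l++,r--
l=2 r=5: '8'=='8', l++,r--
l=3 r=4: '0'=='0', l++,r--

palindrome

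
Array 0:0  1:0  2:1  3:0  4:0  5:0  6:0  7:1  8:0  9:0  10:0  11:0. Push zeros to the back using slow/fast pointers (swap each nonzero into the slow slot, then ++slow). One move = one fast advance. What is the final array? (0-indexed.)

[1, 1, 0, 0, 0, 0, 0, 0, 0, 0, 0, 0]

(s=0,f=0) a[fast]=0 → fast++
(s=0,f=1) a[fast]=0 → fast++
(s=0,f=2) a[fast]=1≠0 swap→a[0]=1 → slow++,fast++
(s=1,f=3) a[fast]=0 → fast++
(s=1,f=4) a[fast]=0 → fast++
(s=1,f=5) a[fast]=0 → fast++
(s=1,f=6) a[fast]=0 → fast++
(s=1,f=7) a[fast]=1≠0 swap→a[1]=1 → slow++,fast++
(s=2,f=8) a[fast]=0 → fast++
(s=2,f=9) a[fast]=0 → fast++
(s=2,f=10) a[fast]=0 → fast++
(s=2,f=11) a[fast]=0 → fast++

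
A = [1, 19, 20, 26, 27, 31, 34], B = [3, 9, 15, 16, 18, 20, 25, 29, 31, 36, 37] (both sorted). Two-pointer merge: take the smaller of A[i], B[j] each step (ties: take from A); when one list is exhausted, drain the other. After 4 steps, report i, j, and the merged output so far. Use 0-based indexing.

[i=0,j=0] A[i]=1<=B[j]=3 take 1 → i++
[i=1,j=0] A[i]=19>B[j]=3 take 3 → j++
[i=1,j=1] A[i]=19>B[j]=9 take 9 → j++
[i=1,j=2] A[i]=19>B[j]=15 take 15 → j++

i=1, j=3, merged so far=[1, 3, 9, 15]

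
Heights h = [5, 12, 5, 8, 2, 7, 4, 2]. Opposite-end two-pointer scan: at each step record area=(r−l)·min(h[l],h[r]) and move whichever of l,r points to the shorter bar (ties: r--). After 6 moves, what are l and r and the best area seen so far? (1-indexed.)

l=1 r=8: min(5,2)*7=14 best=14 *, r--
l=1 r=7: min(5,4)*6=24 best=24 *, r--
l=1 r=6: min(5,7)*5=25 best=25 *, l++
l=2 r=6: min(12,7)*4=28 best=28 *, r--
l=2 r=5: min(12,2)*3=6 best=28, r--
l=2 r=4: min(12,8)*2=16 best=28, r--

l=2, r=3, best area=28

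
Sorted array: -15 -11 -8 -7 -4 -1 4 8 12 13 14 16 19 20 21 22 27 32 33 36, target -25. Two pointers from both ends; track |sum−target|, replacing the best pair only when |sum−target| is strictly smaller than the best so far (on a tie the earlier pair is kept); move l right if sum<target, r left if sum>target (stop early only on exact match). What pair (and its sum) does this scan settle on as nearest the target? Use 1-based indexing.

pair (-15, -11) with sum -26 (|Δ|=1)

l=1 r=20: -15+36=21 d=46 *, r--
l=1 r=19: -15+33=18 d=43 *, r--
l=1 r=18: -15+32=17 d=42 *, r--
l=1 r=17: -15+27=12 d=37 *, r--
l=1 r=16: -15+22=7 d=32 *, r--
l=1 r=15: -15+21=6 d=31 *, r--
l=1 r=14: -15+20=5 d=30 *, r--
l=1 r=13: -15+19=4 d=29 *, r--
l=1 r=12: -15+16=1 d=26 *, r--
l=1 r=11: -15+14=-1 d=24 *, r--
l=1 r=10: -15+13=-2 d=23 *, r--
l=1 r=9: -15+12=-3 d=22 *, r--
l=1 r=8: -15+8=-7 d=18 *, r--
l=1 r=7: -15+4=-11 d=14 *, r--
l=1 r=6: -15+-1=-16 d=9 *, r--
l=1 r=5: -15+-4=-19 d=6 *, r--
l=1 r=4: -15+-7=-22 d=3 *, r--
l=1 r=3: -15+-8=-23 d=2 *, r--
l=1 r=2: -15+-11=-26 d=1 *, l++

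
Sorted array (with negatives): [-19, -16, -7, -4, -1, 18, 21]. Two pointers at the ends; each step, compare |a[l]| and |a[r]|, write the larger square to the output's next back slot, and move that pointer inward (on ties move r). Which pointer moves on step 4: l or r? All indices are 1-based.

l=1 r=7: |-19|<=|21| out[7]=441, r--
l=1 r=6: |-19|>|18| out[6]=361, l++
l=2 r=6: |-16|<=|18| out[5]=324, r--
l=2 r=5: |-16|>|-1| out[4]=256, l++

l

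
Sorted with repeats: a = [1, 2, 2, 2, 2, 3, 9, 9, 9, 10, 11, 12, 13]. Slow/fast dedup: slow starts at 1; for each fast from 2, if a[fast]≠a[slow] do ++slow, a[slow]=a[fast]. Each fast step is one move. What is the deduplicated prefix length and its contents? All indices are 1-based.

(s=1,f=2) a[fast]=2≠a[slow]=1 write a[2]=2 → slow++,fast++
(s=2,f=3) a[fast]=2=a[slow] dup → fast++
(s=2,f=4) a[fast]=2=a[slow] dup → fast++
(s=2,f=5) a[fast]=2=a[slow] dup → fast++
(s=2,f=6) a[fast]=3≠a[slow]=2 write a[3]=3 → slow++,fast++
(s=3,f=7) a[fast]=9≠a[slow]=3 write a[4]=9 → slow++,fast++
(s=4,f=8) a[fast]=9=a[slow] dup → fast++
(s=4,f=9) a[fast]=9=a[slow] dup → fast++
(s=4,f=10) a[fast]=10≠a[slow]=9 write a[5]=10 → slow++,fast++
(s=5,f=11) a[fast]=11≠a[slow]=10 write a[6]=11 → slow++,fast++
(s=6,f=12) a[fast]=12≠a[slow]=11 write a[7]=12 → slow++,fast++
(s=7,f=13) a[fast]=13≠a[slow]=12 write a[8]=13 → slow++,fast++

length 8; prefix = [1, 2, 3, 9, 10, 11, 12, 13]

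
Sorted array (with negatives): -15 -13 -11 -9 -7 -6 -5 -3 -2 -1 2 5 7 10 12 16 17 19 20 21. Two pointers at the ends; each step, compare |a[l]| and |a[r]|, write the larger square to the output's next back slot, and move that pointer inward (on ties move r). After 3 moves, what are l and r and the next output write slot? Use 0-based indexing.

l=0 r=19: |-15|<=|21| out[19]=441, r--
l=0 r=18: |-15|<=|20| out[18]=400, r--
l=0 r=17: |-15|<=|19| out[17]=361, r--

l=0, r=16, next write slot=16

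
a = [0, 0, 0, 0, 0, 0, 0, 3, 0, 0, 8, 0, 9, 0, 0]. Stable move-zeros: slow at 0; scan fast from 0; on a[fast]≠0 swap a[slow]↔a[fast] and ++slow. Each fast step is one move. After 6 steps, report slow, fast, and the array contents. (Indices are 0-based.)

(s=0,f=0) a[fast]=0 → fast++
(s=0,f=1) a[fast]=0 → fast++
(s=0,f=2) a[fast]=0 → fast++
(s=0,f=3) a[fast]=0 → fast++
(s=0,f=4) a[fast]=0 → fast++
(s=0,f=5) a[fast]=0 → fast++

slow=0, fast=6, a=[0, 0, 0, 0, 0, 0, 0, 3, 0, 0, 8, 0, 9, 0, 0]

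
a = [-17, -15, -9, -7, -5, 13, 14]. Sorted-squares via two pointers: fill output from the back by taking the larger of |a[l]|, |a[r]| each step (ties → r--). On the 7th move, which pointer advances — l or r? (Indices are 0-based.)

r

l=0 r=6: |-17|>|14| out[6]=289, l++
l=1 r=6: |-15|>|14| out[5]=225, l++
l=2 r=6: |-9|<=|14| out[4]=196, r--
l=2 r=5: |-9|<=|13| out[3]=169, r--
l=2 r=4: |-9|>|-5| out[2]=81, l++
l=3 r=4: |-7|>|-5| out[1]=49, l++
l=4 r=4: |-5|<=|-5| out[0]=25, r--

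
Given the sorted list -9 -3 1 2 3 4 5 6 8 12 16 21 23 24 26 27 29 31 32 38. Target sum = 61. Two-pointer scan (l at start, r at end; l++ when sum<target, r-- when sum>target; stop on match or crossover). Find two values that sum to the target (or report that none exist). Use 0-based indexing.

l=0 r=19: -9+38=29 <61, l++
l=1 r=19: -3+38=35 <61, l++
l=2 r=19: 1+38=39 <61, l++
l=3 r=19: 2+38=40 <61, l++
l=4 r=19: 3+38=41 <61, l++
l=5 r=19: 4+38=42 <61, l++
l=6 r=19: 5+38=43 <61, l++
l=7 r=19: 6+38=44 <61, l++
l=8 r=19: 8+38=46 <61, l++
l=9 r=19: 12+38=50 <61, l++
l=10 r=19: 16+38=54 <61, l++
l=11 r=19: 21+38=59 <61, l++
l=12 r=19: 23+38=61, found

(23, 38)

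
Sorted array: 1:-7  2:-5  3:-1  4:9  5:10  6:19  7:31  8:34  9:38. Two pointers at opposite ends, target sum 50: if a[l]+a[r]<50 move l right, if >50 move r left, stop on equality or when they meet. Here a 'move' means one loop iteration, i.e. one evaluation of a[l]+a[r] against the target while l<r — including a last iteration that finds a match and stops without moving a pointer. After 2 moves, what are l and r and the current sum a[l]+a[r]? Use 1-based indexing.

l=1 r=9: -7+38=31 <50, l++
l=2 r=9: -5+38=33 <50, l++

l=3, r=9, sum=37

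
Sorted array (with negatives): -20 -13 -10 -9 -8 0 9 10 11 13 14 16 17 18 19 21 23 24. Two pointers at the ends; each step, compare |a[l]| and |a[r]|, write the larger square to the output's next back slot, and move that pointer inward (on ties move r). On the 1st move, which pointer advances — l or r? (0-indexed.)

l=0 r=17: |-20|<=|24| out[17]=576, r--

r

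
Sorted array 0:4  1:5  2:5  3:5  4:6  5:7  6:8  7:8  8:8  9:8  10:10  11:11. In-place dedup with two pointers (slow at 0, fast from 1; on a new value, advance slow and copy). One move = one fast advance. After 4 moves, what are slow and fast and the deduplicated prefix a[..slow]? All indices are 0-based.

slow=2, fast=5, prefix=[4, 5, 6]

(s=0,f=1) a[fast]=5≠a[slow]=4 write a[1]=5 → slow++,fast++
(s=1,f=2) a[fast]=5=a[slow] dup → fast++
(s=1,f=3) a[fast]=5=a[slow] dup → fast++
(s=1,f=4) a[fast]=6≠a[slow]=5 write a[2]=6 → slow++,fast++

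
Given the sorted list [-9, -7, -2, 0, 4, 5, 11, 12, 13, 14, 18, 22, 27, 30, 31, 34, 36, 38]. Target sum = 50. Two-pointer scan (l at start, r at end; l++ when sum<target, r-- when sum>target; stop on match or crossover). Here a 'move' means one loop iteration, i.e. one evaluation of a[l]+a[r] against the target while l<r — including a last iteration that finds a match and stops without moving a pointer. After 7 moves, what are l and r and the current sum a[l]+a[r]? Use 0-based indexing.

l=7, r=17, sum=50

l=0 r=17: -9+38=29 <50, l++
l=1 r=17: -7+38=31 <50, l++
l=2 r=17: -2+38=36 <50, l++
l=3 r=17: 0+38=38 <50, l++
l=4 r=17: 4+38=42 <50, l++
l=5 r=17: 5+38=43 <50, l++
l=6 r=17: 11+38=49 <50, l++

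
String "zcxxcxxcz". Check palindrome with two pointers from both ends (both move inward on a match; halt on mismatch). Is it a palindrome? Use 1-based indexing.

palindrome

[1,9] 'z'=='z' → l++,r--
[2,8] 'c'=='c' → l++,r--
[3,7] 'x'=='x' → l++,r--
[4,6] 'x'=='x' → l++,r--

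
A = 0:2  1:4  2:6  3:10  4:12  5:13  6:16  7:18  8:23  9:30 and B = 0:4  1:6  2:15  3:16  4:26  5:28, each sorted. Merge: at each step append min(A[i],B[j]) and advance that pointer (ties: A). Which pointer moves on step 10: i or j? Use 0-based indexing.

[i=0,j=0] A[i]=2<=B[j]=4 take 2 → i++
[i=1,j=0] A[i]=4<=B[j]=4 take 4 → i++
[i=2,j=0] A[i]=6>B[j]=4 take 4 → j++
[i=2,j=1] A[i]=6<=B[j]=6 take 6 → i++
[i=3,j=1] A[i]=10>B[j]=6 take 6 → j++
[i=3,j=2] A[i]=10<=B[j]=15 take 10 → i++
[i=4,j=2] A[i]=12<=B[j]=15 take 12 → i++
[i=5,j=2] A[i]=13<=B[j]=15 take 13 → i++
[i=6,j=2] A[i]=16>B[j]=15 take 15 → j++
[i=6,j=3] A[i]=16<=B[j]=16 take 16 → i++

i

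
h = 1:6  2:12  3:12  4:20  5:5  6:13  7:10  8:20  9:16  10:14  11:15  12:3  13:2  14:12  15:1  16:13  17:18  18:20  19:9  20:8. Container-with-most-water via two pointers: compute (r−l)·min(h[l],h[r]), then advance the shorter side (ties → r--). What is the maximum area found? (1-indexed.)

max area = 280

l=1 r=20: min(6,8)*19=114 best=114 *, l++
l=2 r=20: min(12,8)*18=144 best=144 *, r--
l=2 r=19: min(12,9)*17=153 best=153 *, r--
l=2 r=18: min(12,20)*16=192 best=192 *, l++
l=3 r=18: min(12,20)*15=180 best=192, l++
l=4 r=18: min(20,20)*14=280 best=280 *, r--
l=4 r=17: min(20,18)*13=234 best=280, r--
l=4 r=16: min(20,13)*12=156 best=280, r--
l=4 r=15: min(20,1)*11=11 best=280, r--
l=4 r=14: min(20,12)*10=120 best=280, r--
l=4 r=13: min(20,2)*9=18 best=280, r--
l=4 r=12: min(20,3)*8=24 best=280, r--
l=4 r=11: min(20,15)*7=105 best=280, r--
l=4 r=10: min(20,14)*6=84 best=280, r--
l=4 r=9: min(20,16)*5=80 best=280, r--
l=4 r=8: min(20,20)*4=80 best=280, r--
l=4 r=7: min(20,10)*3=30 best=280, r--
l=4 r=6: min(20,13)*2=26 best=280, r--
l=4 r=5: min(20,5)*1=5 best=280, r--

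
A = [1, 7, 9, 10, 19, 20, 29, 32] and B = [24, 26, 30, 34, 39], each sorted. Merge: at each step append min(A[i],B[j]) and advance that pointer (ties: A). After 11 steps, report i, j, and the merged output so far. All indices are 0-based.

[i=0,j=0] A[i]=1<=B[j]=24 take 1 → i++
[i=1,j=0] A[i]=7<=B[j]=24 take 7 → i++
[i=2,j=0] A[i]=9<=B[j]=24 take 9 → i++
[i=3,j=0] A[i]=10<=B[j]=24 take 10 → i++
[i=4,j=0] A[i]=19<=B[j]=24 take 19 → i++
[i=5,j=0] A[i]=20<=B[j]=24 take 20 → i++
[i=6,j=0] A[i]=29>B[j]=24 take 24 → j++
[i=6,j=1] A[i]=29>B[j]=26 take 26 → j++
[i=6,j=2] A[i]=29<=B[j]=30 take 29 → i++
[i=7,j=2] A[i]=32>B[j]=30 take 30 → j++
[i=7,j=3] A[i]=32<=B[j]=34 take 32 → i++

i=8, j=3, merged so far=[1, 7, 9, 10, 19, 20, 24, 26, 29, 30, 32]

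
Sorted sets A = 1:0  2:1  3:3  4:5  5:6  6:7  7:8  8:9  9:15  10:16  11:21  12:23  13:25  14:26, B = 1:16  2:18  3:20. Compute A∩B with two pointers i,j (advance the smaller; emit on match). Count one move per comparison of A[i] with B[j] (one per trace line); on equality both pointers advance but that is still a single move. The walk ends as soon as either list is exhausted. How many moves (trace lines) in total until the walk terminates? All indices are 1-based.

[i=1,j=1] 0<16 → i++
[i=2,j=1] 1<16 → i++
[i=3,j=1] 3<16 → i++
[i=4,j=1] 5<16 → i++
[i=5,j=1] 6<16 → i++
[i=6,j=1] 7<16 → i++
[i=7,j=1] 8<16 → i++
[i=8,j=1] 9<16 → i++
[i=9,j=1] 15<16 → i++
[i=10,j=1] 16==16 emit → i++,j++
[i=11,j=2] 21>18 → j++
[i=11,j=3] 21>20 → j++

12 moves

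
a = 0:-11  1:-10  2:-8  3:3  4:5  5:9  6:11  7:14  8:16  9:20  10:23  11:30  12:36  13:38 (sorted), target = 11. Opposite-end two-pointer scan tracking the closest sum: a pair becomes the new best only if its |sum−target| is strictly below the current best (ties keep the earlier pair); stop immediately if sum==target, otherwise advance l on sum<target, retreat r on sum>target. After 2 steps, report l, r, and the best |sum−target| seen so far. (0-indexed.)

l=0, r=11, best |Δ|=14

[0,13] -11+38=27 d=16 * → r--
[0,12] -11+36=25 d=14 * → r--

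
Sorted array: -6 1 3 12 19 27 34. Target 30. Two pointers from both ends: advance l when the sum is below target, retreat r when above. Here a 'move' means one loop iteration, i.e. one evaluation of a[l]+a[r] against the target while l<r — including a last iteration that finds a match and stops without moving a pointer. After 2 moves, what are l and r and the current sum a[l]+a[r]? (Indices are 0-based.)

[0,6] -6+34=28 <30 → l++
[1,6] 1+34=35 >30 → r--

l=1, r=5, sum=28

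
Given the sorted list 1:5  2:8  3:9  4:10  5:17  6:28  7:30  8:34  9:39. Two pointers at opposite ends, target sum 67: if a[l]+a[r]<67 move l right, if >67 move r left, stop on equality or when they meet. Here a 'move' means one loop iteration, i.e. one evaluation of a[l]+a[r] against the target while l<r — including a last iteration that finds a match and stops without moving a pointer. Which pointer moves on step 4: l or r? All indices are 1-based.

l

[1,9] 5+39=44 <67 → l++
[2,9] 8+39=47 <67 → l++
[3,9] 9+39=48 <67 → l++
[4,9] 10+39=49 <67 → l++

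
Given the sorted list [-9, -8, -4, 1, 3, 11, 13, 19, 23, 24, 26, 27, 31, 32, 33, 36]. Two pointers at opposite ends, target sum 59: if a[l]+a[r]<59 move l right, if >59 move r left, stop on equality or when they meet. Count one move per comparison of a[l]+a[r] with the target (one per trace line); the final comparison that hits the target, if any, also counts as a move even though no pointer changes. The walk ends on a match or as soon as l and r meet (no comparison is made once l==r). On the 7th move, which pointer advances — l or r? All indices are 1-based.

l

[1,16] -9+36=27 <59 → l++
[2,16] -8+36=28 <59 → l++
[3,16] -4+36=32 <59 → l++
[4,16] 1+36=37 <59 → l++
[5,16] 3+36=39 <59 → l++
[6,16] 11+36=47 <59 → l++
[7,16] 13+36=49 <59 → l++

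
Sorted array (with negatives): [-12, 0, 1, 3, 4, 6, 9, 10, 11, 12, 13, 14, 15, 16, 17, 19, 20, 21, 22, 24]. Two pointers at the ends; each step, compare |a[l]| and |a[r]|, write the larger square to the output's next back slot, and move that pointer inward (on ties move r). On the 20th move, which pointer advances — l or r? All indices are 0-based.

[0,19] |-12|<=|24| out[19]=576 → r--
[0,18] |-12|<=|22| out[18]=484 → r--
[0,17] |-12|<=|21| out[17]=441 → r--
[0,16] |-12|<=|20| out[16]=400 → r--
[0,15] |-12|<=|19| out[15]=361 → r--
[0,14] |-12|<=|17| out[14]=289 → r--
[0,13] |-12|<=|16| out[13]=256 → r--
[0,12] |-12|<=|15| out[12]=225 → r--
[0,11] |-12|<=|14| out[11]=196 → r--
[0,10] |-12|<=|13| out[10]=169 → r--
[0,9] |-12|<=|12| out[9]=144 → r--
[0,8] |-12|>|11| out[8]=144 → l++
[1,8] |0|<=|11| out[7]=121 → r--
[1,7] |0|<=|10| out[6]=100 → r--
[1,6] |0|<=|9| out[5]=81 → r--
[1,5] |0|<=|6| out[4]=36 → r--
[1,4] |0|<=|4| out[3]=16 → r--
[1,3] |0|<=|3| out[2]=9 → r--
[1,2] |0|<=|1| out[1]=1 → r--
[1,1] |0|<=|0| out[0]=0 → r--

r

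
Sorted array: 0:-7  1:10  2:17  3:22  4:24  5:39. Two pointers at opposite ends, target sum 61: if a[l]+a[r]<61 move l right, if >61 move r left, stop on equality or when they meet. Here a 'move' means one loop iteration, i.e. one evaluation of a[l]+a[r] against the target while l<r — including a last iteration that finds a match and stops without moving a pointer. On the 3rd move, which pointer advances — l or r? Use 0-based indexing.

[0,5] -7+39=32 <61 → l++
[1,5] 10+39=49 <61 → l++
[2,5] 17+39=56 <61 → l++

l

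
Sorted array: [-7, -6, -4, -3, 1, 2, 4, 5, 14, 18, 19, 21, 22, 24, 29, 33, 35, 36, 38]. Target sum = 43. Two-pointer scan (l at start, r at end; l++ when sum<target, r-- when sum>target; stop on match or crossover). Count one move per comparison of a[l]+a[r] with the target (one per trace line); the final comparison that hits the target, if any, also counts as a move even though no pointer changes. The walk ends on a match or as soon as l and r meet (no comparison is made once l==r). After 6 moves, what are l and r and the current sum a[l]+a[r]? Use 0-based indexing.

l=0 r=18: -7+38=31 <43, l++
l=1 r=18: -6+38=32 <43, l++
l=2 r=18: -4+38=34 <43, l++
l=3 r=18: -3+38=35 <43, l++
l=4 r=18: 1+38=39 <43, l++
l=5 r=18: 2+38=40 <43, l++

l=6, r=18, sum=42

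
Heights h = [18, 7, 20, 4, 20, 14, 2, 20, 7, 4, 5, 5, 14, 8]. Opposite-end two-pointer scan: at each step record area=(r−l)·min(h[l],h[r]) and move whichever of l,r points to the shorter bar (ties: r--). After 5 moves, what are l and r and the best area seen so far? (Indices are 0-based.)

l=0 r=13: min(18,8)*13=104 best=104 *, r--
l=0 r=12: min(18,14)*12=168 best=168 *, r--
l=0 r=11: min(18,5)*11=55 best=168, r--
l=0 r=10: min(18,5)*10=50 best=168, r--
l=0 r=9: min(18,4)*9=36 best=168, r--

l=0, r=8, best area=168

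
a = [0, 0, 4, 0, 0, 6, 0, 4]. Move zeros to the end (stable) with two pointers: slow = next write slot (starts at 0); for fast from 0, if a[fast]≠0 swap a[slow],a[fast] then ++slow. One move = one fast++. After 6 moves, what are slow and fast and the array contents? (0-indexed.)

slow=2, fast=6, a=[4, 6, 0, 0, 0, 0, 0, 4]

(s=0,f=0) a[fast]=0 → fast++
(s=0,f=1) a[fast]=0 → fast++
(s=0,f=2) a[fast]=4≠0 swap→a[0]=4 → slow++,fast++
(s=1,f=3) a[fast]=0 → fast++
(s=1,f=4) a[fast]=0 → fast++
(s=1,f=5) a[fast]=6≠0 swap→a[1]=6 → slow++,fast++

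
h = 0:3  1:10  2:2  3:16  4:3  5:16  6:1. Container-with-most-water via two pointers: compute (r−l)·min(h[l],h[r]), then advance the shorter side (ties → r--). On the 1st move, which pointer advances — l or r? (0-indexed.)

[0,6] min(3,1)*6=6 best=6 * → r--

r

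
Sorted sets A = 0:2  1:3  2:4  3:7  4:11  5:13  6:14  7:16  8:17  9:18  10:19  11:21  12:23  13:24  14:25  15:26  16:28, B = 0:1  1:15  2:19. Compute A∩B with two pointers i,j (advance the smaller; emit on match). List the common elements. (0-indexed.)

intersection = [19]

i=0 j=0: 2>1, j++
i=0 j=1: 2<15, i++
i=1 j=1: 3<15, i++
i=2 j=1: 4<15, i++
i=3 j=1: 7<15, i++
i=4 j=1: 11<15, i++
i=5 j=1: 13<15, i++
i=6 j=1: 14<15, i++
i=7 j=1: 16>15, j++
i=7 j=2: 16<19, i++
i=8 j=2: 17<19, i++
i=9 j=2: 18<19, i++
i=10 j=2: 19==19 emit, i++,j++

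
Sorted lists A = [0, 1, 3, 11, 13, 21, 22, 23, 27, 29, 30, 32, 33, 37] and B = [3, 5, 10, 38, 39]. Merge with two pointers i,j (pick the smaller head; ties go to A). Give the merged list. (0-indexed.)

[0, 1, 3, 3, 5, 10, 11, 13, 21, 22, 23, 27, 29, 30, 32, 33, 37, 38, 39]

i=0 j=0: A[i]=0<=B[j]=3 take 0, i++
i=1 j=0: A[i]=1<=B[j]=3 take 1, i++
i=2 j=0: A[i]=3<=B[j]=3 take 3, i++
i=3 j=0: A[i]=11>B[j]=3 take 3, j++
i=3 j=1: A[i]=11>B[j]=5 take 5, j++
i=3 j=2: A[i]=11>B[j]=10 take 10, j++
i=3 j=3: A[i]=11<=B[j]=38 take 11, i++
i=4 j=3: A[i]=13<=B[j]=38 take 13, i++
i=5 j=3: A[i]=21<=B[j]=38 take 21, i++
i=6 j=3: A[i]=22<=B[j]=38 take 22, i++
i=7 j=3: A[i]=23<=B[j]=38 take 23, i++
i=8 j=3: A[i]=27<=B[j]=38 take 27, i++
i=9 j=3: A[i]=29<=B[j]=38 take 29, i++
i=10 j=3: A[i]=30<=B[j]=38 take 30, i++
i=11 j=3: A[i]=32<=B[j]=38 take 32, i++
i=12 j=3: A[i]=33<=B[j]=38 take 33, i++
i=13 j=3: A[i]=37<=B[j]=38 take 37, i++
i=14 j=3: A done, take B[j]=38, j++
i=14 j=4: A done, take B[j]=39, j++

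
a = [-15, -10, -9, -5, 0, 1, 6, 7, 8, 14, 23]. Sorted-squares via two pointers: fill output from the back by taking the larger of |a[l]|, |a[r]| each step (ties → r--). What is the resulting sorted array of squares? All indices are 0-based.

[0, 1, 25, 36, 49, 64, 81, 100, 196, 225, 529]

l=0 r=10: |-15|<=|23| out[10]=529, r--
l=0 r=9: |-15|>|14| out[9]=225, l++
l=1 r=9: |-10|<=|14| out[8]=196, r--
l=1 r=8: |-10|>|8| out[7]=100, l++
l=2 r=8: |-9|>|8| out[6]=81, l++
l=3 r=8: |-5|<=|8| out[5]=64, r--
l=3 r=7: |-5|<=|7| out[4]=49, r--
l=3 r=6: |-5|<=|6| out[3]=36, r--
l=3 r=5: |-5|>|1| out[2]=25, l++
l=4 r=5: |0|<=|1| out[1]=1, r--
l=4 r=4: |0|<=|0| out[0]=0, r--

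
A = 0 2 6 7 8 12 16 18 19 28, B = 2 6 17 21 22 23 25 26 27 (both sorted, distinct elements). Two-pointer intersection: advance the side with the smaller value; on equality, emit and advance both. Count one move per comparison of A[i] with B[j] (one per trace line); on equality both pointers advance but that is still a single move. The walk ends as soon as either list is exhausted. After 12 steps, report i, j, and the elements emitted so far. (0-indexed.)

i=9, j=5, emitted=[2, 6]

i=0 j=0: 0<2, i++
i=1 j=0: 2==2 emit, i++,j++
i=2 j=1: 6==6 emit, i++,j++
i=3 j=2: 7<17, i++
i=4 j=2: 8<17, i++
i=5 j=2: 12<17, i++
i=6 j=2: 16<17, i++
i=7 j=2: 18>17, j++
i=7 j=3: 18<21, i++
i=8 j=3: 19<21, i++
i=9 j=3: 28>21, j++
i=9 j=4: 28>22, j++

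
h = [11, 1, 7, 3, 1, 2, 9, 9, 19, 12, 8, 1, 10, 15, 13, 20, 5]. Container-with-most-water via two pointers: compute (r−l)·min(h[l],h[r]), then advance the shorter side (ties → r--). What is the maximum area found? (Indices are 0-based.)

max area = 165

l=0 r=16: min(11,5)*16=80 best=80 *, r--
l=0 r=15: min(11,20)*15=165 best=165 *, l++
l=1 r=15: min(1,20)*14=14 best=165, l++
l=2 r=15: min(7,20)*13=91 best=165, l++
l=3 r=15: min(3,20)*12=36 best=165, l++
l=4 r=15: min(1,20)*11=11 best=165, l++
l=5 r=15: min(2,20)*10=20 best=165, l++
l=6 r=15: min(9,20)*9=81 best=165, l++
l=7 r=15: min(9,20)*8=72 best=165, l++
l=8 r=15: min(19,20)*7=133 best=165, l++
l=9 r=15: min(12,20)*6=72 best=165, l++
l=10 r=15: min(8,20)*5=40 best=165, l++
l=11 r=15: min(1,20)*4=4 best=165, l++
l=12 r=15: min(10,20)*3=30 best=165, l++
l=13 r=15: min(15,20)*2=30 best=165, l++
l=14 r=15: min(13,20)*1=13 best=165, l++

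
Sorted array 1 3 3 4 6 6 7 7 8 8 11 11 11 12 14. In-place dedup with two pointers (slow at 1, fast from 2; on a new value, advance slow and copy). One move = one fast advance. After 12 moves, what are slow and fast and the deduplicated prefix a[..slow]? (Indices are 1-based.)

(s=1,f=2) a[fast]=3≠a[slow]=1 write a[2]=3 → slow++,fast++
(s=2,f=3) a[fast]=3=a[slow] dup → fast++
(s=2,f=4) a[fast]=4≠a[slow]=3 write a[3]=4 → slow++,fast++
(s=3,f=5) a[fast]=6≠a[slow]=4 write a[4]=6 → slow++,fast++
(s=4,f=6) a[fast]=6=a[slow] dup → fast++
(s=4,f=7) a[fast]=7≠a[slow]=6 write a[5]=7 → slow++,fast++
(s=5,f=8) a[fast]=7=a[slow] dup → fast++
(s=5,f=9) a[fast]=8≠a[slow]=7 write a[6]=8 → slow++,fast++
(s=6,f=10) a[fast]=8=a[slow] dup → fast++
(s=6,f=11) a[fast]=11≠a[slow]=8 write a[7]=11 → slow++,fast++
(s=7,f=12) a[fast]=11=a[slow] dup → fast++
(s=7,f=13) a[fast]=11=a[slow] dup → fast++

slow=7, fast=14, prefix=[1, 3, 4, 6, 7, 8, 11]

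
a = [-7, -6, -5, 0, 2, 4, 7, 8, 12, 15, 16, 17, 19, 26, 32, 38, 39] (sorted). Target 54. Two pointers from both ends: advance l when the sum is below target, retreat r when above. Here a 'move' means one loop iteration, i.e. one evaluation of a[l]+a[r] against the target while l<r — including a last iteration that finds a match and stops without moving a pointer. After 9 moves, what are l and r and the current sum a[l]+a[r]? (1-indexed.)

[1,17] -7+39=32 <54 → l++
[2,17] -6+39=33 <54 → l++
[3,17] -5+39=34 <54 → l++
[4,17] 0+39=39 <54 → l++
[5,17] 2+39=41 <54 → l++
[6,17] 4+39=43 <54 → l++
[7,17] 7+39=46 <54 → l++
[8,17] 8+39=47 <54 → l++
[9,17] 12+39=51 <54 → l++

l=10, r=17, sum=54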